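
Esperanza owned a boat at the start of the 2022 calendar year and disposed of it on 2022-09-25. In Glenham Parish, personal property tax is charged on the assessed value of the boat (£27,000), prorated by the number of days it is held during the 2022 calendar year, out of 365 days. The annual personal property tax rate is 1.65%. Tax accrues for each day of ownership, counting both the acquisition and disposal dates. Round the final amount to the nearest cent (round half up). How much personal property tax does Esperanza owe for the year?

£327.11

Days held (2022-01-01 to 2022-09-25): 268 out of 365
Tax = £27,000 × 1.65% × 268/365 = £327.1068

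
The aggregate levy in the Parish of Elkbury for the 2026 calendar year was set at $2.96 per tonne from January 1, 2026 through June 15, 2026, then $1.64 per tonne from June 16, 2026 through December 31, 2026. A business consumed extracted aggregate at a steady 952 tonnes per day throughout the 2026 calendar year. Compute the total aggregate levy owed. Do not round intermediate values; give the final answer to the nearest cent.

January 1 – June 15, 2026: 166 days × 952 tonnes/day = 158,032 tonnes at $2.96/tonne → $467,774.72
June 16 – December 31, 2026: 199 days × 952 tonnes/day = 189,448 tonnes at $1.64/tonne → $310,694.72

$778,469.44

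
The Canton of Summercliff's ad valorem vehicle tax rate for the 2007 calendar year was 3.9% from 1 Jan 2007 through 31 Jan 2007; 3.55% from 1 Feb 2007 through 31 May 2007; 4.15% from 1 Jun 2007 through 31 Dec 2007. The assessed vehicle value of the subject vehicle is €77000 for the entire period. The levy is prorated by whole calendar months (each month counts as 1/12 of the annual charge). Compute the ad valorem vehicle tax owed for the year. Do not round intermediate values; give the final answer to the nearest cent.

€3025.46

1 Jan – 31 Jan 2007: 1 month at 3.9% → €77000 × 3.9% × 1/12 = €250.2500
1 Feb – 31 May 2007: 4 months at 3.55% → €77000 × 3.55% × 4/12 = €911.1667
1 Jun – 31 Dec 2007: 7 months at 4.15% → €77000 × 4.15% × 7/12 = €1864.0417
Total = €3025.4583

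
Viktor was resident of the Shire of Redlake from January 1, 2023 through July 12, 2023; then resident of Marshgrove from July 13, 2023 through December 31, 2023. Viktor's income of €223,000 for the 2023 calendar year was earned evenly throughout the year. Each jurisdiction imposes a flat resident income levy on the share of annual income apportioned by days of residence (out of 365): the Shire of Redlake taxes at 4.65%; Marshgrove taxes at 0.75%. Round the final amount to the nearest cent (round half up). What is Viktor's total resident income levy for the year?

€6,271.19

The Shire of Redlake, January 1 – July 12, 2023: 193 days → €223,000 × 4.65% × 193/365 = €5,483.0507
Marshgrove, July 13 – December 31, 2023: 172 days → €223,000 × 0.75% × 172/365 = €788.1370
Total = €6,271.1877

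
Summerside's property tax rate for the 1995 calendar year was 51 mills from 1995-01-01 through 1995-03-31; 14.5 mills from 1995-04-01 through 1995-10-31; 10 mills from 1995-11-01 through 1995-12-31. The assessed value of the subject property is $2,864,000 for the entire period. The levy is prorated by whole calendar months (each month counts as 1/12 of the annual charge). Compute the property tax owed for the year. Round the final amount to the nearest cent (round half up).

$65,514.00

1995-01-01 to 1995-03-31: 3 months at 51 mills → $2,864,000 × 5.1% × 3/12 = $36,516.0000
1995-04-01 to 1995-10-31: 7 months at 14.5 mills → $2,864,000 × 1.45% × 7/12 = $24,224.6667
1995-11-01 to 1995-12-31: 2 months at 10 mills → $2,864,000 × 1% × 2/12 = $4,773.3333
Total = $65,514.0000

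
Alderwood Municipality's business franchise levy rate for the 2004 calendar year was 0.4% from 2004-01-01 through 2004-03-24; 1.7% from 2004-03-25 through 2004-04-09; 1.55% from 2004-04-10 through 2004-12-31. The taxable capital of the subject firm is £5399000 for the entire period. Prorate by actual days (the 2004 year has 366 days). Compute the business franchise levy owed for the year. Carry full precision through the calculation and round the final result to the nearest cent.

2004-01-01 to 2004-03-24: 84 days at 0.4% → £5399000 × 0.4% × 84/366 = £4956.4590
2004-03-25 to 2004-04-09: 16 days at 1.7% → £5399000 × 1.7% × 16/366 = £4012.3716
2004-04-10 to 2004-12-31: 266 days at 1.55% → £5399000 × 1.55% × 266/366 = £60819.8825
Total = £69788.7131

£69788.71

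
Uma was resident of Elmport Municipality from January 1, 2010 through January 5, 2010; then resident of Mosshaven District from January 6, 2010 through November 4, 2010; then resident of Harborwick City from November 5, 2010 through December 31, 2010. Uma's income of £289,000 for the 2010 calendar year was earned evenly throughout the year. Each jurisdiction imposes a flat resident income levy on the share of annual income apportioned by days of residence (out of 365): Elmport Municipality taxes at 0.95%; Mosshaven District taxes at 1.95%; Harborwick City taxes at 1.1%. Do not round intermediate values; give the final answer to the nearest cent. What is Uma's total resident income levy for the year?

£5,212.29

Elmport Municipality, January 1 – January 5, 2010: 5 days → £289,000 × 0.95% × 5/365 = £37.6096
Mosshaven District, January 6 – November 4, 2010: 303 days → £289,000 × 1.95% × 303/365 = £4,678.2370
Harborwick City, November 5 – December 31, 2010: 57 days → £289,000 × 1.1% × 57/365 = £496.4466
Total = £5,212.2932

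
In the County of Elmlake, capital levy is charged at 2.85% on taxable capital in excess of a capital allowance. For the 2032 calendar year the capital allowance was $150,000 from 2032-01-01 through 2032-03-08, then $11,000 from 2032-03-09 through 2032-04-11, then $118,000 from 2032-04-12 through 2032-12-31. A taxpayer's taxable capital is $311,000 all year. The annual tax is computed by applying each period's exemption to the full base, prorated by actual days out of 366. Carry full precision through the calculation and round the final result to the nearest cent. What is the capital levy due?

2032-01-01 to 2032-03-08: 68 days, exemption $150,000 → ($311,000 − $150,000) × 2.85% × 68/366 = $852.5082
2032-03-09 to 2032-04-11: 34 days, exemption $11,000 → ($311,000 − $11,000) × 2.85% × 34/366 = $794.2623
2032-04-12 to 2032-12-31: 264 days, exemption $118,000 → ($311,000 − $118,000) × 2.85% × 264/366 = $3,967.5738
Total = $5,614.3443

$5,614.34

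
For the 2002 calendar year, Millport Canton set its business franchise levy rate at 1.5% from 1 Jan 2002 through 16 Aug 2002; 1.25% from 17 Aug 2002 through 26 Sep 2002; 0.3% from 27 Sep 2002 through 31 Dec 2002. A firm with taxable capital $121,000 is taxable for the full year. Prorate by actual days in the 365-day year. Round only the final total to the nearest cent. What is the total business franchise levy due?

$1,399.12

1 Jan – 16 Aug 2002: 228 days at 1.5% → $121,000 × 1.5% × 228/365 = $1,133.7534
17 Aug – 26 Sep 2002: 41 days at 1.25% → $121,000 × 1.25% × 41/365 = $169.8973
27 Sep – 31 Dec 2002: 96 days at 0.3% → $121,000 × 0.3% × 96/365 = $95.4740
Total = $1,399.1247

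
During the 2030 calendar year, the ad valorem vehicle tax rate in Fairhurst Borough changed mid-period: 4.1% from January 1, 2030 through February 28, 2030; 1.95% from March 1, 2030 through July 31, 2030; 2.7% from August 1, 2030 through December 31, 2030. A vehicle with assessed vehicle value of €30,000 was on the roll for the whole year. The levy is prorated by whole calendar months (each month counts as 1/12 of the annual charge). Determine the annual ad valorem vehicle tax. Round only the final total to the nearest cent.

January 1 – February 28, 2030: 2 months at 4.1% → €30,000 × 4.1% × 2/12 = €205.0000
March 1 – July 31, 2030: 5 months at 1.95% → €30,000 × 1.95% × 5/12 = €243.7500
August 1 – December 31, 2030: 5 months at 2.7% → €30,000 × 2.7% × 5/12 = €337.5000
Total = €786.2500

€786.25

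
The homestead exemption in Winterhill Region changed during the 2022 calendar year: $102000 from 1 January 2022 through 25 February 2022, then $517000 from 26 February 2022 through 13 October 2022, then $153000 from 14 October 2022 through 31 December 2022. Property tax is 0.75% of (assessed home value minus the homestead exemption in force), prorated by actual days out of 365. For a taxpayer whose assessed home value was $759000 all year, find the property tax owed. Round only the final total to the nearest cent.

$2883.41

1 January – 25 February 2022: 56 days, exemption $102000 → ($759000 − $102000) × 0.75% × 56/365 = $756.0000
26 February – 13 October 2022: 230 days, exemption $517000 → ($759000 − $517000) × 0.75% × 230/365 = $1143.6986
14 October – 31 December 2022: 79 days, exemption $153000 → ($759000 − $153000) × 0.75% × 79/365 = $983.7123
Total = $2883.4110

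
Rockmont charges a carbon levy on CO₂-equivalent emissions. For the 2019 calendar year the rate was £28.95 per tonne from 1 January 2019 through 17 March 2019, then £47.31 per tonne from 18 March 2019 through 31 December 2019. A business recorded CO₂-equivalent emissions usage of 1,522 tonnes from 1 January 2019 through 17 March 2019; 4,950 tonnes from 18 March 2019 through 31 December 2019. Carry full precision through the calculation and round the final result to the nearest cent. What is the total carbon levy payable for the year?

1 January – 17 March 2019: 1,522 tonnes at £28.95/tonne → £44,061.90
18 March – 31 December 2019: 4,950 tonnes at £47.31/tonne → £234,184.50

£278,246.40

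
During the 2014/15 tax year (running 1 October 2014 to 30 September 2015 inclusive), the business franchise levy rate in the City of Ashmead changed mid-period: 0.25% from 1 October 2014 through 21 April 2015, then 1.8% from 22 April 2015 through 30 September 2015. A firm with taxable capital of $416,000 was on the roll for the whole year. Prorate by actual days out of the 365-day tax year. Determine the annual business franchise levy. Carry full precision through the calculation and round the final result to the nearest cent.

1 October 2014 – 21 April 2015: 203 days at 0.25% → $416,000 × 0.25% × 203/365 = $578.4110
22 April – 30 September 2015: 162 days at 1.8% → $416,000 × 1.8% × 162/365 = $3,323.4411
Total = $3,901.8521

$3,901.85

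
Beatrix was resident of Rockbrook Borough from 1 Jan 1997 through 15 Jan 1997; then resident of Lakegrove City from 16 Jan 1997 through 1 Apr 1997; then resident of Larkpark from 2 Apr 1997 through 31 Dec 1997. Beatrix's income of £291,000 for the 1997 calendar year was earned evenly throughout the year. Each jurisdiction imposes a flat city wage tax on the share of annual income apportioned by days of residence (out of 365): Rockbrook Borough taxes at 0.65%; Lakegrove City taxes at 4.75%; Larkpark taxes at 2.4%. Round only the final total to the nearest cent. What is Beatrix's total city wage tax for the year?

Rockbrook Borough, 1 Jan – 15 Jan 1997: 15 days → £291,000 × 0.65% × 15/365 = £77.7329
Lakegrove City, 16 Jan – 1 Apr 1997: 76 days → £291,000 × 4.75% × 76/365 = £2,878.1096
Larkpark, 2 Apr – 31 Dec 1997: 274 days → £291,000 × 2.4% × 274/365 = £5,242.7836
Total = £8,198.6260

£8,198.63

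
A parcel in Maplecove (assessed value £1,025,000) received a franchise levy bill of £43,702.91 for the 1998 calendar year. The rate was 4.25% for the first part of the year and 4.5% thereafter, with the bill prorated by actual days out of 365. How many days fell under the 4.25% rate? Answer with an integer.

345 days

Let d = days at the first rate; then 365 − d days at the second rate.
£1,025,000 × [4.25%·d + 4.5%·(365−d)] / 365 = £43,702.91
Solving gives d = 345, so the new rate took effect on 12 December 1998.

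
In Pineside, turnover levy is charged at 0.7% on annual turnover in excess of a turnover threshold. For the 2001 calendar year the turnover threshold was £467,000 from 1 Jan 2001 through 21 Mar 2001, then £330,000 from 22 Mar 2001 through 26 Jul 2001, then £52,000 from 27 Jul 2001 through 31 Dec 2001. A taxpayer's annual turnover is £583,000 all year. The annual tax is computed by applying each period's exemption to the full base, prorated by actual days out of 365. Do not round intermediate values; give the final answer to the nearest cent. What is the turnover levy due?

1 Jan – 21 Mar 2001: 80 days, exemption £467,000 → (£583,000 − £467,000) × 0.7% × 80/365 = £177.9726
22 Mar – 26 Jul 2001: 127 days, exemption £330,000 → (£583,000 − £330,000) × 0.7% × 127/365 = £616.2110
27 Jul – 31 Dec 2001: 158 days, exemption £52,000 → (£583,000 − £52,000) × 0.7% × 158/365 = £1,609.0027
Total = £2,403.1863

£2,403.19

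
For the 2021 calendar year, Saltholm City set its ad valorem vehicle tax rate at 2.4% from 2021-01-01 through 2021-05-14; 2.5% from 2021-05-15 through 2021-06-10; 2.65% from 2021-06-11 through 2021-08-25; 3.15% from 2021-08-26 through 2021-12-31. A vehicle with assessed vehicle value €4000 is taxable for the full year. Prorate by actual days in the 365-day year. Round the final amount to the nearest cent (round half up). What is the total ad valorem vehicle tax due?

€108.90

2021-01-01 to 2021-05-14: 134 days at 2.4% → €4000 × 2.4% × 134/365 = €35.2438
2021-05-15 to 2021-06-10: 27 days at 2.5% → €4000 × 2.5% × 27/365 = €7.3973
2021-06-11 to 2021-08-25: 76 days at 2.65% → €4000 × 2.65% × 76/365 = €22.0712
2021-08-26 to 2021-12-31: 128 days at 3.15% → €4000 × 3.15% × 128/365 = €44.1863
Total = €108.8986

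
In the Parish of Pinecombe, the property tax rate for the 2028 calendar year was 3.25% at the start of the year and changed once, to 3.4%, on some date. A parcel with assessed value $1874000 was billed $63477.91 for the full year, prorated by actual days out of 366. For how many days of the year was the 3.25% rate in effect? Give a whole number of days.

31 days

Let d = days at the first rate; then 366 − d days at the second rate.
$1874000 × [3.25%·d + 3.4%·(366−d)] / 366 = $63477.91
Solving gives d = 31, so the new rate took effect on 1 Feb 2028.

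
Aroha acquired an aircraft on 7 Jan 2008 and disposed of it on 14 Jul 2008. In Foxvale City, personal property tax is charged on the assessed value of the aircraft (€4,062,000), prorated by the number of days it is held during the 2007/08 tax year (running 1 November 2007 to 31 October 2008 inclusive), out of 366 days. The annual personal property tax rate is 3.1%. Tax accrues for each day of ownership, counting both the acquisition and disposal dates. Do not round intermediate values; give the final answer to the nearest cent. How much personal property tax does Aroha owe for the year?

€65,369.34

Days held (7 Jan – 14 Jul 2008): 190 out of 366
Tax = €4,062,000 × 3.1% × 190/366 = €65,369.3443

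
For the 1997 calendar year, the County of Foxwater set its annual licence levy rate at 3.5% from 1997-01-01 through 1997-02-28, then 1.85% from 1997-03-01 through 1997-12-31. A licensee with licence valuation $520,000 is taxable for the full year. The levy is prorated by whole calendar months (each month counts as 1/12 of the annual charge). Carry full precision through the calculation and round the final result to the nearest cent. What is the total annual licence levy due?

$11,050.00

1997-01-01 to 1997-02-28: 2 months at 3.5% → $520,000 × 3.5% × 2/12 = $3,033.3333
1997-03-01 to 1997-12-31: 10 months at 1.85% → $520,000 × 1.85% × 10/12 = $8,016.6667
Total = $11,050.0000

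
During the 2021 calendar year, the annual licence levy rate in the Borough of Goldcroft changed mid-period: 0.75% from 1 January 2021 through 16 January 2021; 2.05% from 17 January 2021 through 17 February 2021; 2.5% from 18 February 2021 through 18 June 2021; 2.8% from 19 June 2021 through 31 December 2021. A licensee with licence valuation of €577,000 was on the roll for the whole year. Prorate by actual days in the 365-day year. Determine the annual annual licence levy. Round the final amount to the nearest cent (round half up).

1 January – 16 January 2021: 16 days at 0.75% → €577,000 × 0.75% × 16/365 = €189.6986
17 January – 17 February 2021: 32 days at 2.05% → €577,000 × 2.05% × 32/365 = €1,037.0192
18 February – 18 June 2021: 121 days at 2.5% → €577,000 × 2.5% × 121/365 = €4,781.9863
19 June – 31 December 2021: 196 days at 2.8% → €577,000 × 2.8% × 196/365 = €8,675.5507
Total = €14,684.2548

€14,684.25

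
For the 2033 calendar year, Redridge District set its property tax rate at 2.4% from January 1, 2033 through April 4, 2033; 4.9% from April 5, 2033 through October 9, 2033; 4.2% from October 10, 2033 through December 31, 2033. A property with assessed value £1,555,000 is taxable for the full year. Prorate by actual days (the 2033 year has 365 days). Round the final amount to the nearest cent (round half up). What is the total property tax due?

January 1 – April 4, 2033: 94 days at 2.4% → £1,555,000 × 2.4% × 94/365 = £9,611.1781
April 5 – October 9, 2033: 188 days at 4.9% → £1,555,000 × 4.9% × 188/365 = £39,245.6438
October 10 – December 31, 2033: 83 days at 4.2% → £1,555,000 × 4.2% × 83/365 = £14,851.3151
Total = £63,708.1370

£63,708.14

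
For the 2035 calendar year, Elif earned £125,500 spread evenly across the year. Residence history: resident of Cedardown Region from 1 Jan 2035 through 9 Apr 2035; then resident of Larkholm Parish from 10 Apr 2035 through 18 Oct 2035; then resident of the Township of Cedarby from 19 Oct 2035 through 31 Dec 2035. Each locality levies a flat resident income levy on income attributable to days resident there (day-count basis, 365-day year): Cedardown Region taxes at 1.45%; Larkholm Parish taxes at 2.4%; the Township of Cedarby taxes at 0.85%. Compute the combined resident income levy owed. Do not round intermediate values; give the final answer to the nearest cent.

£2,294.24

Cedardown Region, 1 Jan – 9 Apr 2035: 99 days → £125,500 × 1.45% × 99/365 = £493.5760
Larkholm Parish, 10 Apr – 18 Oct 2035: 192 days → £125,500 × 2.4% × 192/365 = £1,584.3945
The Township of Cedarby, 19 Oct – 31 Dec 2035: 74 days → £125,500 × 0.85% × 74/365 = £216.2726
Total = £2,294.2432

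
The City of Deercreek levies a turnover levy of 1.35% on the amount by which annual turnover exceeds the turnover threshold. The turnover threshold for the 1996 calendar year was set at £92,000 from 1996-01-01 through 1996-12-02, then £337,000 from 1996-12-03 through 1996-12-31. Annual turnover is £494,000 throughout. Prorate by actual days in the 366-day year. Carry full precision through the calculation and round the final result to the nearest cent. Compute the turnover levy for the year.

1996-01-01 to 1996-12-02: 337 days, exemption £92,000 → (£494,000 − £92,000) × 1.35% × 337/366 = £4,996.9918
1996-12-03 to 1996-12-31: 29 days, exemption £337,000 → (£494,000 − £337,000) × 1.35% × 29/366 = £167.9385
Total = £5,164.9303

£5,164.93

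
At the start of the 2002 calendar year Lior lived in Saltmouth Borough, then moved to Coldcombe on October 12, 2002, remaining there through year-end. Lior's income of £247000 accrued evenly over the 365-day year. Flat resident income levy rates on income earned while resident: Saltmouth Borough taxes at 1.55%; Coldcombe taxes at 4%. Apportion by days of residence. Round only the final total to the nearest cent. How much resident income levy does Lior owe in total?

£5171.44

Saltmouth Borough, January 1 – October 11, 2002: 284 days → £247000 × 1.55% × 284/365 = £2978.8877
Coldcombe, October 12 – December 31, 2002: 81 days → £247000 × 4% × 81/365 = £2192.5479
Total = £5171.4356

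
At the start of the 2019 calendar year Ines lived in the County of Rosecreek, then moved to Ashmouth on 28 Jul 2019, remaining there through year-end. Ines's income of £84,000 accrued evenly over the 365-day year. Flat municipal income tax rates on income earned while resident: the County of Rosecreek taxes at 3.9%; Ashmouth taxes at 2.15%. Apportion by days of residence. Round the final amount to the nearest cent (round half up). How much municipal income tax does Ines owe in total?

£2,643.70

The County of Rosecreek, 1 Jan – 27 Jul 2019: 208 days → £84,000 × 3.9% × 208/365 = £1,866.8712
Ashmouth, 28 Jul – 31 Dec 2019: 157 days → £84,000 × 2.15% × 157/365 = £776.8274
Total = £2,643.6986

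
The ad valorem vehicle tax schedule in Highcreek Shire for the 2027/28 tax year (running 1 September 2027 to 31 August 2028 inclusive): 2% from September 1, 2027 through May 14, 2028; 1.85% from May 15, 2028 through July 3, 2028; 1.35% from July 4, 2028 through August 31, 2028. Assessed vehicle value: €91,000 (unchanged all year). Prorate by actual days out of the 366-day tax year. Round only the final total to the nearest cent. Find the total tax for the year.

September 1, 2027 – May 14, 2028: 257 days at 2% → €91,000 × 2% × 257/366 = €1,277.9781
May 15 – July 3, 2028: 50 days at 1.85% → €91,000 × 1.85% × 50/366 = €229.9863
July 4 – August 31, 2028: 59 days at 1.35% → €91,000 × 1.35% × 59/366 = €198.0369
Total = €1,706.0014

€1,706.00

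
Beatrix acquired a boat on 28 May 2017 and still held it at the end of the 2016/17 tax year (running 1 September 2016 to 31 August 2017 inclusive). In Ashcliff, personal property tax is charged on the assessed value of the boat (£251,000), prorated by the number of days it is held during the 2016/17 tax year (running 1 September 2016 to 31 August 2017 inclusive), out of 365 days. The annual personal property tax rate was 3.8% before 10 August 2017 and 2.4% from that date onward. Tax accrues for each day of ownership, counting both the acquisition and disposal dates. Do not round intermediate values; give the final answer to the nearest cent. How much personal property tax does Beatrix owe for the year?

28 May – 9 August 2017: 74 days at 3.8% → £251,000 × 3.8% × 74/365 = £1,933.7315
10 August – 31 August 2017: 22 days at 2.4% → £251,000 × 2.4% × 22/365 = £363.0904
Total = £2,296.8219

£2,296.82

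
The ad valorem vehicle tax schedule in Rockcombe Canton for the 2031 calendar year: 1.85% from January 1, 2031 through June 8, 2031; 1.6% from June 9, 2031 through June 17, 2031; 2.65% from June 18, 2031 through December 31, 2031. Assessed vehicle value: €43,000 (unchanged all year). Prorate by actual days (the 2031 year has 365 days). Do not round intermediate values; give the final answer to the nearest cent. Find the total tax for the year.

January 1 – June 8, 2031: 159 days at 1.85% → €43,000 × 1.85% × 159/365 = €346.5329
June 9 – June 17, 2031: 9 days at 1.6% → €43,000 × 1.6% × 9/365 = €16.9644
June 18 – December 31, 2031: 197 days at 2.65% → €43,000 × 2.65% × 197/365 = €615.0178
Total = €978.5151

€978.52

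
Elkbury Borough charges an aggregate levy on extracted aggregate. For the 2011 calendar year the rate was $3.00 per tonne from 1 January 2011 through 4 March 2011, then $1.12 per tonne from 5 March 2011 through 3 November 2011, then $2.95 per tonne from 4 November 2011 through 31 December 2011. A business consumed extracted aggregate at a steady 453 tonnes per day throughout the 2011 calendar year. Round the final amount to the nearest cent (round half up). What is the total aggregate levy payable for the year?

1 January – 4 March 2011: 63 days × 453 tonnes/day = 28,539 tonnes at $3.00/tonne → $85617.00
5 March – 3 November 2011: 244 days × 453 tonnes/day = 110,532 tonnes at $1.12/tonne → $123795.84
4 November – 31 December 2011: 58 days × 453 tonnes/day = 26,274 tonnes at $2.95/tonne → $77508.30

$286921.14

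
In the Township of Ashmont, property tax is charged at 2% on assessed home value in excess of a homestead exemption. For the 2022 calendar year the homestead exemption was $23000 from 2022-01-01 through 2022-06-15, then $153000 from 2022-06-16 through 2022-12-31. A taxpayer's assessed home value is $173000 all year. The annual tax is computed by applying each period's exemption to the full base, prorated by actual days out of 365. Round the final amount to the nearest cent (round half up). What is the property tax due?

2022-01-01 to 2022-06-15: 166 days, exemption $23000 → ($173000 − $23000) × 2% × 166/365 = $1364.3836
2022-06-16 to 2022-12-31: 199 days, exemption $153000 → ($173000 − $153000) × 2% × 199/365 = $218.0822
Total = $1582.4658

$1582.47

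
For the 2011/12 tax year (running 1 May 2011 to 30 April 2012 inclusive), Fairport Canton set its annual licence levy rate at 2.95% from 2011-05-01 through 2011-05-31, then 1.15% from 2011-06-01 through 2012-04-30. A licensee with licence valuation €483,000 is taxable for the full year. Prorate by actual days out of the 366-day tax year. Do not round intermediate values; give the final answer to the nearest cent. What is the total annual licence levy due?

2011-05-01 to 2011-05-31: 31 days at 2.95% → €483,000 × 2.95% × 31/366 = €1,206.8402
2011-06-01 to 2012-04-30: 335 days at 1.15% → €483,000 × 1.15% × 335/366 = €5,084.0369
Total = €6,290.8770

€6,290.88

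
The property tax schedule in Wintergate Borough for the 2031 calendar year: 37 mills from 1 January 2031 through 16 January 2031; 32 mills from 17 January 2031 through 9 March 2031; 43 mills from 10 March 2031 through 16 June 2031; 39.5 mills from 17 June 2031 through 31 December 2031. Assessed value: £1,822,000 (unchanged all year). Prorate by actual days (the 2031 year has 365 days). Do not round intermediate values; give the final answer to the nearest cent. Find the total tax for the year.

1 January – 16 January 2031: 16 days at 37 mills → £1,822,000 × 3.7% × 16/365 = £2,955.1342
17 January – 9 March 2031: 52 days at 32 mills → £1,822,000 × 3.2% × 52/365 = £8,306.3233
10 March – 16 June 2031: 99 days at 43 mills → £1,822,000 × 4.3% × 99/365 = £21,250.0110
17 June – 31 December 2031: 198 days at 39.5 mills → £1,822,000 × 3.95% × 198/365 = £39,040.7178
Total = £71,552.1863

£71,552.19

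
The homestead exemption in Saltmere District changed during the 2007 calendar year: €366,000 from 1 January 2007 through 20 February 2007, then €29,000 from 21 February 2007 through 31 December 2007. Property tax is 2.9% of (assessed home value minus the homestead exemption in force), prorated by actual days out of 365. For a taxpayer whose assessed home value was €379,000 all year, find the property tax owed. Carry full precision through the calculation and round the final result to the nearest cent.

1 January – 20 February 2007: 51 days, exemption €366,000 → (€379,000 − €366,000) × 2.9% × 51/365 = €52.6767
21 February – 31 December 2007: 314 days, exemption €29,000 → (€379,000 − €29,000) × 2.9% × 314/365 = €8,731.7808
Total = €8,784.4575

€8,784.46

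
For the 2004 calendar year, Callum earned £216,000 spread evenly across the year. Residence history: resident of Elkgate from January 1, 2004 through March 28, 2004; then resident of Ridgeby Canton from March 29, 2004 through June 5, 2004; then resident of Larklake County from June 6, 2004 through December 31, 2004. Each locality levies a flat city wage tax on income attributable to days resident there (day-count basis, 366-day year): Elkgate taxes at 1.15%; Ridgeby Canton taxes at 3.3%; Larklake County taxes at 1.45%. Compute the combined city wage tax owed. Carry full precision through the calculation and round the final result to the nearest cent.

Elkgate, January 1 – March 28, 2004: 88 days → £216,000 × 1.15% × 88/366 = £597.2459
Ridgeby Canton, March 29 – June 5, 2004: 69 days → £216,000 × 3.3% × 69/366 = £1,343.8033
Larklake County, June 6 – December 31, 2004: 209 days → £216,000 × 1.45% × 209/366 = £1,788.4918
Total = £3,729.5410

£3,729.54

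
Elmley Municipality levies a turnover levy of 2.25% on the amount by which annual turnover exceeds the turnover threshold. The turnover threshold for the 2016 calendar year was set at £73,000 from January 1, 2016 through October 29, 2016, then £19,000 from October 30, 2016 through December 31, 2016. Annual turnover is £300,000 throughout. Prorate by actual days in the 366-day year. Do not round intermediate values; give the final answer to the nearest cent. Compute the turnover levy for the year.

January 1 – October 29, 2016: 303 days, exemption £73,000 → (£300,000 − £73,000) × 2.25% × 303/366 = £4,228.3402
October 30 – December 31, 2016: 63 days, exemption £19,000 → (£300,000 − £19,000) × 2.25% × 63/366 = £1,088.2992
Total = £5,316.6393

£5,316.64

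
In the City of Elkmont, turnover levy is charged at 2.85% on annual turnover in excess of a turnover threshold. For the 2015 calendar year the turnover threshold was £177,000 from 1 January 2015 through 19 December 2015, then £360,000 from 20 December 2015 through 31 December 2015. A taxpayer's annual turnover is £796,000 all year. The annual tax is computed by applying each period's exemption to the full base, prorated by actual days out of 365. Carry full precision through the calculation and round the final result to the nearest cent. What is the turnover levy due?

£17,470.03

1 January – 19 December 2015: 353 days, exemption £177,000 → (£796,000 − £177,000) × 2.85% × 353/365 = £17,061.5055
20 December – 31 December 2015: 12 days, exemption £360,000 → (£796,000 − £360,000) × 2.85% × 12/365 = £408.5260
Total = £17,470.0315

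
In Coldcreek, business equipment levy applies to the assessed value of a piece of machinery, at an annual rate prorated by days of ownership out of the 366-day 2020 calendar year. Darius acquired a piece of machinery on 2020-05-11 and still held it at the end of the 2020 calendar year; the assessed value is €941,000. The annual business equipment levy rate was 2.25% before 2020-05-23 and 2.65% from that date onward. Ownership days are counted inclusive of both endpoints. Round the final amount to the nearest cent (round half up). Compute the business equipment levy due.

2020-05-11 to 2020-05-22: 12 days at 2.25% → €941,000 × 2.25% × 12/366 = €694.1803
2020-05-23 to 2020-12-31: 223 days at 2.65% → €941,000 × 2.65% × 223/366 = €15,193.5505
Total = €15,887.7309

€15,887.73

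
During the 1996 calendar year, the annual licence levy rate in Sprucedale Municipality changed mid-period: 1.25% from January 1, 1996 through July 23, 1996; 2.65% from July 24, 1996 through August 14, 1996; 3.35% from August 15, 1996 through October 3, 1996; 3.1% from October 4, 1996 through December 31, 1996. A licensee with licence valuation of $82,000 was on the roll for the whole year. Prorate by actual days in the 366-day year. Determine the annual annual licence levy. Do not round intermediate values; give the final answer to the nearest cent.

$1,698.14

January 1 – July 23, 1996: 205 days at 1.25% → $82,000 × 1.25% × 205/366 = $574.1120
July 24 – August 14, 1996: 22 days at 2.65% → $82,000 × 2.65% × 22/366 = $130.6175
August 15 – October 3, 1996: 50 days at 3.35% → $82,000 × 3.35% × 50/366 = $375.2732
October 4 – December 31, 1996: 89 days at 3.1% → $82,000 × 3.1% × 89/366 = $618.1366
Total = $1,698.1393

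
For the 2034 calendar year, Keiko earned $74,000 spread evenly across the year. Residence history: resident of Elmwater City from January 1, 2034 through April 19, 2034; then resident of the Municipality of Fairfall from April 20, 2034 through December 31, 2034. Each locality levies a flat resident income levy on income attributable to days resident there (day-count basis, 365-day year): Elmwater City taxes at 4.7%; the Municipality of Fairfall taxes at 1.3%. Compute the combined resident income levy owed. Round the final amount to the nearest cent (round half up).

$1,713.35

Elmwater City, January 1 – April 19, 2034: 109 days → $74,000 × 4.7% × 109/365 = $1,038.6356
The Municipality of Fairfall, April 20 – December 31, 2034: 256 days → $74,000 × 1.3% × 256/365 = $674.7178
Total = $1,713.3534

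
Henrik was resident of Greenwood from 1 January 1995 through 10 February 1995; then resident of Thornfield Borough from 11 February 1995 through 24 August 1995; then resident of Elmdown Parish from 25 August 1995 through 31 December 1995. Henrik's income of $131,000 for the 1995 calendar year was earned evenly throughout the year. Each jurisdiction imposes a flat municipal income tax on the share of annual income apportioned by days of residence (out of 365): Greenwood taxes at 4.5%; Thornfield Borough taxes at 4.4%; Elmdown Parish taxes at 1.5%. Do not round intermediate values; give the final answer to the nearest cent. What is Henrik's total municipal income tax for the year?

$4,436.05

Greenwood, 1 January – 10 February 1995: 41 days → $131,000 × 4.5% × 41/365 = $662.1781
Thornfield Borough, 11 February – 24 August 1995: 195 days → $131,000 × 4.4% × 195/365 = $3,079.3973
Elmdown Parish, 25 August – 31 December 1995: 129 days → $131,000 × 1.5% × 129/365 = $694.4795
Total = $4,436.0548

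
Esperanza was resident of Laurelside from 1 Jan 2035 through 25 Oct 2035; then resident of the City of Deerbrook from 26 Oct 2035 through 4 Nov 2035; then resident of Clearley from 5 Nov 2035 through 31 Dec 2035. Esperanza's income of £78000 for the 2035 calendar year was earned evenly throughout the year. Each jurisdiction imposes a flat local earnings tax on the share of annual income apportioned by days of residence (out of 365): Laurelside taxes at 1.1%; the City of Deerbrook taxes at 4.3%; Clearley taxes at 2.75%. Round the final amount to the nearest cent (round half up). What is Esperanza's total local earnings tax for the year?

£1127.37

Laurelside, 1 Jan – 25 Oct 2035: 298 days → £78000 × 1.1% × 298/365 = £700.5041
The City of Deerbrook, 26 Oct – 4 Nov 2035: 10 days → £78000 × 4.3% × 10/365 = £91.8904
Clearley, 5 Nov – 31 Dec 2035: 57 days → £78000 × 2.75% × 57/365 = £334.9726
Total = £1127.3671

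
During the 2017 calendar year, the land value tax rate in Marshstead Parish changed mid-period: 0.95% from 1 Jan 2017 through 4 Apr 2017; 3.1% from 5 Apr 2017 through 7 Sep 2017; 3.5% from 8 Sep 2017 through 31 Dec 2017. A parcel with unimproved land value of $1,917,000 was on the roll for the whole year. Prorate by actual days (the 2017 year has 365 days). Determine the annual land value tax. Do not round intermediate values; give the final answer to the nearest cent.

$51,228.54

1 Jan – 4 Apr 2017: 94 days at 0.95% → $1,917,000 × 0.95% × 94/365 = $4,690.0849
5 Apr – 7 Sep 2017: 156 days at 3.1% → $1,917,000 × 3.1% × 156/365 = $25,398.9370
8 Sep – 31 Dec 2017: 115 days at 3.5% → $1,917,000 × 3.5% × 115/365 = $21,139.5205
Total = $51,228.5425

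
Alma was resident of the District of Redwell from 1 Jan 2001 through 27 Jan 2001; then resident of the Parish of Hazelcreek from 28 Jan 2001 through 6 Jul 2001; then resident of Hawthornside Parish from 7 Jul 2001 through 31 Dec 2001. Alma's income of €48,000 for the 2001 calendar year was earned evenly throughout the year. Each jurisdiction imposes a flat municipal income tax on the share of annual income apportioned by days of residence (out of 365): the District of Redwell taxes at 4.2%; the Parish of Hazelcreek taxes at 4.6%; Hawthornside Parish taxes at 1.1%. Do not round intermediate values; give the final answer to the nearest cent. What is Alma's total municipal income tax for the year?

€1,374.51

The District of Redwell, 1 Jan – 27 Jan 2001: 27 days → €48,000 × 4.2% × 27/365 = €149.1288
The Parish of Hazelcreek, 28 Jan – 6 Jul 2001: 160 days → €48,000 × 4.6% × 160/365 = €967.8904
Hawthornside Parish, 7 Jul – 31 Dec 2001: 178 days → €48,000 × 1.1% × 178/365 = €257.4904
Total = €1,374.5096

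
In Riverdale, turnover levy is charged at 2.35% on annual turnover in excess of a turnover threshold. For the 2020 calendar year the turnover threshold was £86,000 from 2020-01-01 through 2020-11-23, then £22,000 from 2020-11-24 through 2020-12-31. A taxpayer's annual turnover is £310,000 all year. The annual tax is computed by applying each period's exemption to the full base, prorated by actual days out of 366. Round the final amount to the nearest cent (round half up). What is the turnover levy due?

2020-01-01 to 2020-11-23: 328 days, exemption £86,000 → (£310,000 − £86,000) × 2.35% × 328/366 = £4,717.4645
2020-11-24 to 2020-12-31: 38 days, exemption £22,000 → (£310,000 − £22,000) × 2.35% × 38/366 = £702.6885
Total = £5,420.1530

£5,420.15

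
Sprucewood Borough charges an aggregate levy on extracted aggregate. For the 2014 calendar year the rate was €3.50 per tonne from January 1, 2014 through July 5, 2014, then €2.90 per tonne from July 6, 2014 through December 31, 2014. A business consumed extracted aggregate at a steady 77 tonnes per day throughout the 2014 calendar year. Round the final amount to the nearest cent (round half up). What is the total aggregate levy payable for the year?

January 1 – July 5, 2014: 186 days × 77 tonnes/day = 14,322 tonnes at €3.50/tonne → €50127.00
July 6 – December 31, 2014: 179 days × 77 tonnes/day = 13,783 tonnes at €2.90/tonne → €39970.70

€90097.70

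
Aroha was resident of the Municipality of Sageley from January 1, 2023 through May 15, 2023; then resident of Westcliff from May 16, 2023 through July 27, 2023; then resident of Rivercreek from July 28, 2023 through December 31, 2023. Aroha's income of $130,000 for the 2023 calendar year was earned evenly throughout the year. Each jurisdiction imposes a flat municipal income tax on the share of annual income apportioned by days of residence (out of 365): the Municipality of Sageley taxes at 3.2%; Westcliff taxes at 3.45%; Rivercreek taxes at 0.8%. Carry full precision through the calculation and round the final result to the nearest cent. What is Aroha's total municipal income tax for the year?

The Municipality of Sageley, January 1 – May 15, 2023: 135 days → $130,000 × 3.2% × 135/365 = $1,538.6301
Westcliff, May 16 – July 27, 2023: 73 days → $130,000 × 3.45% × 73/365 = $897.0000
Rivercreek, July 28 – December 31, 2023: 157 days → $130,000 × 0.8% × 157/365 = $447.3425
Total = $2,882.9726

$2,882.97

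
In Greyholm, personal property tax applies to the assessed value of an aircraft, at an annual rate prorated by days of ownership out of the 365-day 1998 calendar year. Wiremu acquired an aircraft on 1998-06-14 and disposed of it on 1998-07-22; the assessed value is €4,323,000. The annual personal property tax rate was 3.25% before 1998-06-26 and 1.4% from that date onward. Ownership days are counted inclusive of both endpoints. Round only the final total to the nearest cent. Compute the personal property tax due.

1998-06-14 to 1998-06-25: 12 days at 3.25% → €4,323,000 × 3.25% × 12/365 = €4,619.0959
1998-06-26 to 1998-07-22: 27 days at 1.4% → €4,323,000 × 1.4% × 27/365 = €4,476.9699
Total = €9,096.0658

€9,096.07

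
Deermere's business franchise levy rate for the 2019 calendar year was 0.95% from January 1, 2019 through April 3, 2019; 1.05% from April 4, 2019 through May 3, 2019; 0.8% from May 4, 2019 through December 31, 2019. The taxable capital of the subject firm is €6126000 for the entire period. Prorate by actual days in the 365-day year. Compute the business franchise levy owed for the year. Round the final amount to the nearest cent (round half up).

€52608.07

January 1 – April 3, 2019: 93 days at 0.95% → €6126000 × 0.95% × 93/365 = €14828.2767
April 4 – May 3, 2019: 30 days at 1.05% → €6126000 × 1.05% × 30/365 = €5286.8219
May 4 – December 31, 2019: 242 days at 0.8% → €6126000 × 0.8% × 242/365 = €32492.9753
Total = €52608.0740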